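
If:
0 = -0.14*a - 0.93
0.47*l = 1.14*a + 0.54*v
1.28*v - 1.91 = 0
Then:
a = -6.64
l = -14.40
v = 1.49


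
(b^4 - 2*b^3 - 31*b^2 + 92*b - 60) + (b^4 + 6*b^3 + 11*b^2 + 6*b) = 2*b^4 + 4*b^3 - 20*b^2 + 98*b - 60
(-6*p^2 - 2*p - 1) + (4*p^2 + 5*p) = -2*p^2 + 3*p - 1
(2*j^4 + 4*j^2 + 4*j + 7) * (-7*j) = -14*j^5 - 28*j^3 - 28*j^2 - 49*j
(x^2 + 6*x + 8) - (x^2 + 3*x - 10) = 3*x + 18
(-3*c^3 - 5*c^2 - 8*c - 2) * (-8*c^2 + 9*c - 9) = 24*c^5 + 13*c^4 + 46*c^3 - 11*c^2 + 54*c + 18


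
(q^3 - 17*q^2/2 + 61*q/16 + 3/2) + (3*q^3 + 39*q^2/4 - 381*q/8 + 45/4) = 4*q^3 + 5*q^2/4 - 701*q/16 + 51/4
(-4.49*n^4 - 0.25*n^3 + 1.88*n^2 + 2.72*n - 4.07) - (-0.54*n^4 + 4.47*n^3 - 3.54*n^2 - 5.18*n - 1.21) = -3.95*n^4 - 4.72*n^3 + 5.42*n^2 + 7.9*n - 2.86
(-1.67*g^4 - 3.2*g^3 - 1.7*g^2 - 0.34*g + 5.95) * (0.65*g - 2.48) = -1.0855*g^5 + 2.0616*g^4 + 6.831*g^3 + 3.995*g^2 + 4.7107*g - 14.756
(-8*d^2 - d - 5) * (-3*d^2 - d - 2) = 24*d^4 + 11*d^3 + 32*d^2 + 7*d + 10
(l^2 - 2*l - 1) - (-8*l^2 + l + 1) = 9*l^2 - 3*l - 2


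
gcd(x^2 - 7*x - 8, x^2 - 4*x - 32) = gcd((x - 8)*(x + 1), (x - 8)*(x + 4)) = x - 8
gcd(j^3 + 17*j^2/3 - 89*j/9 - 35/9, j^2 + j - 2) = 1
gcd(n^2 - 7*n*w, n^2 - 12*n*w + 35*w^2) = -n + 7*w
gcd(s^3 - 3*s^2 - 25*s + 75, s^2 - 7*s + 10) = s - 5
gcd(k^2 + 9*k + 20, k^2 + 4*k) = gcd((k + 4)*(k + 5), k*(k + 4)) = k + 4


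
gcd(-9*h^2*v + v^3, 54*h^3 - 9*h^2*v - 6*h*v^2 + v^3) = -9*h^2 + v^2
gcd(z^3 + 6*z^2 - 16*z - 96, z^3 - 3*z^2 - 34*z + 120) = z^2 + 2*z - 24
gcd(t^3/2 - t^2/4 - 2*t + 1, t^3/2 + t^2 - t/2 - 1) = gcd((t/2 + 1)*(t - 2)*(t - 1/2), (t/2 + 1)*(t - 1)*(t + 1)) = t + 2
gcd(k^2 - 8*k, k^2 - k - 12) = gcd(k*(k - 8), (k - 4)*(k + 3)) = 1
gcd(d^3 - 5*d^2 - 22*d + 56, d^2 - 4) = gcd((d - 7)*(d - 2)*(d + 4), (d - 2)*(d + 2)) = d - 2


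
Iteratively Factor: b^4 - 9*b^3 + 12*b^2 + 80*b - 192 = (b + 3)*(b^3 - 12*b^2 + 48*b - 64) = (b - 4)*(b + 3)*(b^2 - 8*b + 16) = (b - 4)^2*(b + 3)*(b - 4)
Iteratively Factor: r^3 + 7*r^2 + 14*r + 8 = (r + 2)*(r^2 + 5*r + 4) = (r + 1)*(r + 2)*(r + 4)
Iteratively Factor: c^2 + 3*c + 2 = (c + 1)*(c + 2)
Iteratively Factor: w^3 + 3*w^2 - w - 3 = (w + 1)*(w^2 + 2*w - 3) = (w - 1)*(w + 1)*(w + 3)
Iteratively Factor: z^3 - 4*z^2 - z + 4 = (z + 1)*(z^2 - 5*z + 4) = (z - 1)*(z + 1)*(z - 4)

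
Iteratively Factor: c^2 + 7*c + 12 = (c + 4)*(c + 3)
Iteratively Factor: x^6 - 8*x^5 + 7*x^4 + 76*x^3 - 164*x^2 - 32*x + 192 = (x - 2)*(x^5 - 6*x^4 - 5*x^3 + 66*x^2 - 32*x - 96) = (x - 4)*(x - 2)*(x^4 - 2*x^3 - 13*x^2 + 14*x + 24) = (x - 4)*(x - 2)^2*(x^3 - 13*x - 12) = (x - 4)*(x - 2)^2*(x + 1)*(x^2 - x - 12) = (x - 4)*(x - 2)^2*(x + 1)*(x + 3)*(x - 4)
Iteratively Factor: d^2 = (d)*(d)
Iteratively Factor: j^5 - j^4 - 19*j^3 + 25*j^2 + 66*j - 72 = (j - 3)*(j^4 + 2*j^3 - 13*j^2 - 14*j + 24) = (j - 3)*(j + 2)*(j^3 - 13*j + 12) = (j - 3)^2*(j + 2)*(j^2 + 3*j - 4) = (j - 3)^2*(j + 2)*(j + 4)*(j - 1)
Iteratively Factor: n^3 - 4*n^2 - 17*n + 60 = (n + 4)*(n^2 - 8*n + 15) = (n - 3)*(n + 4)*(n - 5)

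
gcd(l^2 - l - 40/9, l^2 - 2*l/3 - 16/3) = l - 8/3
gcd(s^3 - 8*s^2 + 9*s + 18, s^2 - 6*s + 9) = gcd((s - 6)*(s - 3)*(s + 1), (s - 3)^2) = s - 3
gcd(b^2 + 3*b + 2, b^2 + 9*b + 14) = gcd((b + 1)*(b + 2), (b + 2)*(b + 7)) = b + 2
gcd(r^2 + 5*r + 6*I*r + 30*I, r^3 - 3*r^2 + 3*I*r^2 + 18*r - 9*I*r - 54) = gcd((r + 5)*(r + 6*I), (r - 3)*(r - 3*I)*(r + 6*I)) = r + 6*I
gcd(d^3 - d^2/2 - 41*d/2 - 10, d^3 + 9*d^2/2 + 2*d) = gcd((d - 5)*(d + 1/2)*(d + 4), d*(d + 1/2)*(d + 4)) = d^2 + 9*d/2 + 2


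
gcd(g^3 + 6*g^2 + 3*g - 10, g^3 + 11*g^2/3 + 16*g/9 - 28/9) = g + 2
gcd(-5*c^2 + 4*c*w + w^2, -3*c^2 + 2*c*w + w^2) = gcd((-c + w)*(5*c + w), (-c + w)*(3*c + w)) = -c + w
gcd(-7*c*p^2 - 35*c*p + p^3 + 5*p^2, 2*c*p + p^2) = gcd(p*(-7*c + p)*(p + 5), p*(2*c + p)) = p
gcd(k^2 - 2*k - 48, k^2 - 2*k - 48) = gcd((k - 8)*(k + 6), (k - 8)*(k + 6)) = k^2 - 2*k - 48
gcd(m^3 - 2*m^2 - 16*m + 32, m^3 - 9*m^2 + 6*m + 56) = m - 4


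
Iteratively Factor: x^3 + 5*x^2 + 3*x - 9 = (x - 1)*(x^2 + 6*x + 9) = (x - 1)*(x + 3)*(x + 3)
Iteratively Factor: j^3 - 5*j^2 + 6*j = (j)*(j^2 - 5*j + 6) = j*(j - 3)*(j - 2)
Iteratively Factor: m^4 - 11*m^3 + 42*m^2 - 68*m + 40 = (m - 2)*(m^3 - 9*m^2 + 24*m - 20) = (m - 5)*(m - 2)*(m^2 - 4*m + 4) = (m - 5)*(m - 2)^2*(m - 2)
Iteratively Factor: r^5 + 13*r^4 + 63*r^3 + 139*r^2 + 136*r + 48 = (r + 4)*(r^4 + 9*r^3 + 27*r^2 + 31*r + 12) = (r + 3)*(r + 4)*(r^3 + 6*r^2 + 9*r + 4) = (r + 1)*(r + 3)*(r + 4)*(r^2 + 5*r + 4) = (r + 1)^2*(r + 3)*(r + 4)*(r + 4)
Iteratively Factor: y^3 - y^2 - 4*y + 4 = (y - 1)*(y^2 - 4) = (y - 2)*(y - 1)*(y + 2)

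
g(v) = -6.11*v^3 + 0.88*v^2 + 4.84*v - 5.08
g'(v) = -18.33*v^2 + 1.76*v + 4.84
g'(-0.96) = -13.74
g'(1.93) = -60.04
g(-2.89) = 135.76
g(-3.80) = 324.50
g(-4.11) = 414.09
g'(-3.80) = -266.53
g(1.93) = -36.39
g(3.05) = -155.49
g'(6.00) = -644.48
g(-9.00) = 4476.83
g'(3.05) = -160.31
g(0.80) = -3.77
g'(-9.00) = -1495.73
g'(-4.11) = -312.03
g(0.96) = -5.03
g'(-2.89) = -153.34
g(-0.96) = -3.51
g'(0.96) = -10.36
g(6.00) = -1264.12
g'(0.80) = -5.48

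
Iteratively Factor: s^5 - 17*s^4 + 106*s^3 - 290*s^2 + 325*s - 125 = (s - 5)*(s^4 - 12*s^3 + 46*s^2 - 60*s + 25) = (s - 5)^2*(s^3 - 7*s^2 + 11*s - 5) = (s - 5)^3*(s^2 - 2*s + 1) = (s - 5)^3*(s - 1)*(s - 1)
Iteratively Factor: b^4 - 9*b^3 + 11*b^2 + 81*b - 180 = (b - 4)*(b^3 - 5*b^2 - 9*b + 45) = (b - 4)*(b + 3)*(b^2 - 8*b + 15) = (b - 4)*(b - 3)*(b + 3)*(b - 5)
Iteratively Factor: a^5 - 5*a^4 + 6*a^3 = (a - 2)*(a^4 - 3*a^3) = a*(a - 2)*(a^3 - 3*a^2) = a*(a - 3)*(a - 2)*(a^2) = a^2*(a - 3)*(a - 2)*(a)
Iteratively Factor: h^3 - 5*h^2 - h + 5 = (h - 5)*(h^2 - 1) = (h - 5)*(h - 1)*(h + 1)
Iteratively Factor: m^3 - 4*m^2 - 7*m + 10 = (m + 2)*(m^2 - 6*m + 5) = (m - 5)*(m + 2)*(m - 1)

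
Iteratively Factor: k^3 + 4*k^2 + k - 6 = (k + 2)*(k^2 + 2*k - 3) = (k + 2)*(k + 3)*(k - 1)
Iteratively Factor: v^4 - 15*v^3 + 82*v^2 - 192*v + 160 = (v - 4)*(v^3 - 11*v^2 + 38*v - 40) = (v - 5)*(v - 4)*(v^2 - 6*v + 8) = (v - 5)*(v - 4)^2*(v - 2)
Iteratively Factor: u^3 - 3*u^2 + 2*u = (u)*(u^2 - 3*u + 2) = u*(u - 1)*(u - 2)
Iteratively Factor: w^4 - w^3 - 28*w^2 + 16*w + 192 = (w + 4)*(w^3 - 5*w^2 - 8*w + 48) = (w - 4)*(w + 4)*(w^2 - w - 12) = (w - 4)*(w + 3)*(w + 4)*(w - 4)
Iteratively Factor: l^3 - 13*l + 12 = (l - 3)*(l^2 + 3*l - 4) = (l - 3)*(l + 4)*(l - 1)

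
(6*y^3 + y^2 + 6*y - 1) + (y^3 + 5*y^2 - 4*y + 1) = 7*y^3 + 6*y^2 + 2*y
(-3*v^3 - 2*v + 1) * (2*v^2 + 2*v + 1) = -6*v^5 - 6*v^4 - 7*v^3 - 2*v^2 + 1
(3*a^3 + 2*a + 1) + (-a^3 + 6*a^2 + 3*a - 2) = 2*a^3 + 6*a^2 + 5*a - 1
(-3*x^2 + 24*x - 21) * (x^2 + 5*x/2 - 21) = -3*x^4 + 33*x^3/2 + 102*x^2 - 1113*x/2 + 441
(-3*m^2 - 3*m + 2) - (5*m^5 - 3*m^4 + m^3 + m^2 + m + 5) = -5*m^5 + 3*m^4 - m^3 - 4*m^2 - 4*m - 3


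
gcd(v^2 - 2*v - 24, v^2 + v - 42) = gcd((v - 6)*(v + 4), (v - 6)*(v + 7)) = v - 6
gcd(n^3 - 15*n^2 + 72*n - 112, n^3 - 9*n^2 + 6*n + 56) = n^2 - 11*n + 28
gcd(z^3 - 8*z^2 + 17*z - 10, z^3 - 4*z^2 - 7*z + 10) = z^2 - 6*z + 5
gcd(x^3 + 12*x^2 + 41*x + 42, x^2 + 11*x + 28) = x + 7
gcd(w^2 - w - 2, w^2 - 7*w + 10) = w - 2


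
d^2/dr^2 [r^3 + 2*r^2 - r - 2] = 6*r + 4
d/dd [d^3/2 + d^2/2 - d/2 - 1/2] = 3*d^2/2 + d - 1/2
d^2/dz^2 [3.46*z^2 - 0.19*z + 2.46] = 6.92000000000000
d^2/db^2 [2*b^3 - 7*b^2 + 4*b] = 12*b - 14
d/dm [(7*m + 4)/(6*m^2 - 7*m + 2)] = 6*(-7*m^2 - 8*m + 7)/(36*m^4 - 84*m^3 + 73*m^2 - 28*m + 4)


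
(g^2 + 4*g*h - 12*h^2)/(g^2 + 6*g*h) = (g - 2*h)/g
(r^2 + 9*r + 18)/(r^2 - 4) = (r^2 + 9*r + 18)/(r^2 - 4)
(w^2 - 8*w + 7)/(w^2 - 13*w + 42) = (w - 1)/(w - 6)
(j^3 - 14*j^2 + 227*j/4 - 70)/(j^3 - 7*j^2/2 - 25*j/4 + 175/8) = 2*(j - 8)/(2*j + 5)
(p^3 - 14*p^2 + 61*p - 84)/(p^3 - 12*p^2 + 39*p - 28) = (p - 3)/(p - 1)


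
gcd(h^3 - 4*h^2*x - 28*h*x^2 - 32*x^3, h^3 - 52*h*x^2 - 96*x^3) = -h^2 + 6*h*x + 16*x^2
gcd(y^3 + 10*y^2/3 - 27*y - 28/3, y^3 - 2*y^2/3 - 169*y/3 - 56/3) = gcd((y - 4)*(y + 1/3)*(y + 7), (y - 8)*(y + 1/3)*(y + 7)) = y^2 + 22*y/3 + 7/3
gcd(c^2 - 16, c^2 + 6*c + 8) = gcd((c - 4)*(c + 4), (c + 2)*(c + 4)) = c + 4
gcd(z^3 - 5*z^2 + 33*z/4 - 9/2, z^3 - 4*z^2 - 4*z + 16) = z - 2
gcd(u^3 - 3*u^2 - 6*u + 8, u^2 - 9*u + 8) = u - 1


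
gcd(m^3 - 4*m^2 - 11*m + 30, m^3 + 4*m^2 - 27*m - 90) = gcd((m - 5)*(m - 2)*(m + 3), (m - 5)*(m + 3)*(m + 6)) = m^2 - 2*m - 15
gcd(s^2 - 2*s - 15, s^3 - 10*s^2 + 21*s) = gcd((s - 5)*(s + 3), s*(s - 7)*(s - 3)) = 1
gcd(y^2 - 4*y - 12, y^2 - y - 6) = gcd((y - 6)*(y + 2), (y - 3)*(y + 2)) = y + 2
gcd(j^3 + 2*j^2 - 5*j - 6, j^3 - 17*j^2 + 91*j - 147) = 1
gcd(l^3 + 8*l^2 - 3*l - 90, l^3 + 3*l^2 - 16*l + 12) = l + 6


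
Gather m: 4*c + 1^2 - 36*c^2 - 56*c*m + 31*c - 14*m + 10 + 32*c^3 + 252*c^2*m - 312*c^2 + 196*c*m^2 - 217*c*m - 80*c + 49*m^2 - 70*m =32*c^3 - 348*c^2 - 45*c + m^2*(196*c + 49) + m*(252*c^2 - 273*c - 84) + 11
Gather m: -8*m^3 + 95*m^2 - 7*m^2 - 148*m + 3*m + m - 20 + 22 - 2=-8*m^3 + 88*m^2 - 144*m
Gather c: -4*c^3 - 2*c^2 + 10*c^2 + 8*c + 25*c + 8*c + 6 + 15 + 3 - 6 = -4*c^3 + 8*c^2 + 41*c + 18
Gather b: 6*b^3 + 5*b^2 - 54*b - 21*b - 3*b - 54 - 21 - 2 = 6*b^3 + 5*b^2 - 78*b - 77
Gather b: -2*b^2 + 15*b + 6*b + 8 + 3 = -2*b^2 + 21*b + 11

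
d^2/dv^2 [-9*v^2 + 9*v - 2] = -18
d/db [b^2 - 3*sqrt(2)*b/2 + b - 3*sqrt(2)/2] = 2*b - 3*sqrt(2)/2 + 1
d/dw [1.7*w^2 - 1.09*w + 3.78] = 3.4*w - 1.09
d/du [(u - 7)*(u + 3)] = 2*u - 4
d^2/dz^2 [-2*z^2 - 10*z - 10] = -4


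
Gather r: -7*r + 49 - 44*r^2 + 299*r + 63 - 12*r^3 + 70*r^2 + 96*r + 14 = -12*r^3 + 26*r^2 + 388*r + 126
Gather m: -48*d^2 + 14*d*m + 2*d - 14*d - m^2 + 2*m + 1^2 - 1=-48*d^2 - 12*d - m^2 + m*(14*d + 2)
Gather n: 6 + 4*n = 4*n + 6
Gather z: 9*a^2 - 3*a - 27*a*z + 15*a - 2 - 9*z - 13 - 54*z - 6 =9*a^2 + 12*a + z*(-27*a - 63) - 21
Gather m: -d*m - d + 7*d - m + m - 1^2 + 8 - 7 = -d*m + 6*d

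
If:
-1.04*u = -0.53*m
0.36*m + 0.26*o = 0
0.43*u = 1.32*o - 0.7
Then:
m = -0.34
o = 0.47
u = -0.17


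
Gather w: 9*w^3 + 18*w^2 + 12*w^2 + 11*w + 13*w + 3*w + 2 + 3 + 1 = 9*w^3 + 30*w^2 + 27*w + 6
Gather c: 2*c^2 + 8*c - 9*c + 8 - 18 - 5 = 2*c^2 - c - 15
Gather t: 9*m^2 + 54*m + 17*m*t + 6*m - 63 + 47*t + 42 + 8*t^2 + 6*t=9*m^2 + 60*m + 8*t^2 + t*(17*m + 53) - 21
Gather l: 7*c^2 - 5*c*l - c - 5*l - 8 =7*c^2 - c + l*(-5*c - 5) - 8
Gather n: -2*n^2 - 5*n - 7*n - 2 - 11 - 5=-2*n^2 - 12*n - 18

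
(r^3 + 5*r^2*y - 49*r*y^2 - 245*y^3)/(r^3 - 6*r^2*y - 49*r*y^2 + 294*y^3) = (-r - 5*y)/(-r + 6*y)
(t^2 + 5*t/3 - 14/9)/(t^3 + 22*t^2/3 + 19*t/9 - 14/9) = (9*t^2 + 15*t - 14)/(9*t^3 + 66*t^2 + 19*t - 14)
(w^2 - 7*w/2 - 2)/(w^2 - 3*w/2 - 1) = (w - 4)/(w - 2)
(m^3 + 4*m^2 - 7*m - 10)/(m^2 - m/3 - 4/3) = 3*(m^2 + 3*m - 10)/(3*m - 4)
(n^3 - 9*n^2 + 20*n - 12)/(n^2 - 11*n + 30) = (n^2 - 3*n + 2)/(n - 5)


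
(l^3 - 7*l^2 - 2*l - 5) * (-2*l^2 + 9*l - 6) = -2*l^5 + 23*l^4 - 65*l^3 + 34*l^2 - 33*l + 30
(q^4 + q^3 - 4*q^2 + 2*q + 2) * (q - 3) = q^5 - 2*q^4 - 7*q^3 + 14*q^2 - 4*q - 6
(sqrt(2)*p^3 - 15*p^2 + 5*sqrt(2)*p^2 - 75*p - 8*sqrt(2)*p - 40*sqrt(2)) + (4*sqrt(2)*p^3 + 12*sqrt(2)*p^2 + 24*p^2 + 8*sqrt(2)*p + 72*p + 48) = 5*sqrt(2)*p^3 + 9*p^2 + 17*sqrt(2)*p^2 - 3*p - 40*sqrt(2) + 48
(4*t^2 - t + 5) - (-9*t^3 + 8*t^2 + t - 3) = 9*t^3 - 4*t^2 - 2*t + 8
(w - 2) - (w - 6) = 4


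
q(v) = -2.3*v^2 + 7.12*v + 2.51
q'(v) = 7.12 - 4.6*v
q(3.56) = -1.29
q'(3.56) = -9.26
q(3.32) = 0.80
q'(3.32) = -8.15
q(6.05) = -38.60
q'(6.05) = -20.71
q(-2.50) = -29.66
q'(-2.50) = 18.62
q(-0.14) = 1.47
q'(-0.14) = 7.76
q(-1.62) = -15.06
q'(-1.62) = 14.57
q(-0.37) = -0.44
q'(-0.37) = 8.82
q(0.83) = 6.84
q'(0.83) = 3.30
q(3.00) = 3.17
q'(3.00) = -6.68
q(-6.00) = -123.01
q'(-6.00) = 34.72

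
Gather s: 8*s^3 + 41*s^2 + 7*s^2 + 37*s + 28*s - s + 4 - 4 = 8*s^3 + 48*s^2 + 64*s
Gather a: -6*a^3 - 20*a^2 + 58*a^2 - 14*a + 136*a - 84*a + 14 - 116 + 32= -6*a^3 + 38*a^2 + 38*a - 70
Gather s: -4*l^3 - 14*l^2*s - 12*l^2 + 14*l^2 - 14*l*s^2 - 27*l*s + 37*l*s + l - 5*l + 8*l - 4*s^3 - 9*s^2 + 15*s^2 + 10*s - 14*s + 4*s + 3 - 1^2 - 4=-4*l^3 + 2*l^2 + 4*l - 4*s^3 + s^2*(6 - 14*l) + s*(-14*l^2 + 10*l) - 2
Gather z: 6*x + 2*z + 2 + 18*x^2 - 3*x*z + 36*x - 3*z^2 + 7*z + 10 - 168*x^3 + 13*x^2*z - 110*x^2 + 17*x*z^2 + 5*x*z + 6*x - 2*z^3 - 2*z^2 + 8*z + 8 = -168*x^3 - 92*x^2 + 48*x - 2*z^3 + z^2*(17*x - 5) + z*(13*x^2 + 2*x + 17) + 20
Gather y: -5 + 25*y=25*y - 5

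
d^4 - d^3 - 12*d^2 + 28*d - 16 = (d - 2)^2*(d - 1)*(d + 4)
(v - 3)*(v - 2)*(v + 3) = v^3 - 2*v^2 - 9*v + 18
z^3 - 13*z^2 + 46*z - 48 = (z - 8)*(z - 3)*(z - 2)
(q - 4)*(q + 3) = q^2 - q - 12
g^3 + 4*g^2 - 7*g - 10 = (g - 2)*(g + 1)*(g + 5)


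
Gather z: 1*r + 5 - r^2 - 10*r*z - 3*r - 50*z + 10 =-r^2 - 2*r + z*(-10*r - 50) + 15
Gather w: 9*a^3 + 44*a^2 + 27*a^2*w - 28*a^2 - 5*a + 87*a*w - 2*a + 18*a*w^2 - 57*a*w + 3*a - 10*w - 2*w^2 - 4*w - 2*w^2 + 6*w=9*a^3 + 16*a^2 - 4*a + w^2*(18*a - 4) + w*(27*a^2 + 30*a - 8)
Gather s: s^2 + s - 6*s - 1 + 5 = s^2 - 5*s + 4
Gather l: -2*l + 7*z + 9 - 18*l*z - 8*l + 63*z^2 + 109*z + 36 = l*(-18*z - 10) + 63*z^2 + 116*z + 45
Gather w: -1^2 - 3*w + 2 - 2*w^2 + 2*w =-2*w^2 - w + 1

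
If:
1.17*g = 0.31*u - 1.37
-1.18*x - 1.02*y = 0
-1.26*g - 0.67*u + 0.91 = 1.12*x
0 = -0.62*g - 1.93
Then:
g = -3.11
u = -7.33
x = 8.70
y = -10.06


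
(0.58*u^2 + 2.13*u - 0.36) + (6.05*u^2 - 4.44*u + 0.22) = 6.63*u^2 - 2.31*u - 0.14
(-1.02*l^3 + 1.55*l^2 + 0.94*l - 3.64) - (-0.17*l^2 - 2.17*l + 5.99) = -1.02*l^3 + 1.72*l^2 + 3.11*l - 9.63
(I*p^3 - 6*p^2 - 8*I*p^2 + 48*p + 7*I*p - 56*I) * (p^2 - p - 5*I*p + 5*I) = I*p^5 - p^4 - 9*I*p^4 + 9*p^3 + 45*I*p^3 + 27*p^2 - 333*I*p^2 - 315*p + 296*I*p + 280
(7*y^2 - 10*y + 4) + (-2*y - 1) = 7*y^2 - 12*y + 3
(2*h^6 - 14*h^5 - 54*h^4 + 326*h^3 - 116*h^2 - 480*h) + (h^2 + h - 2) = 2*h^6 - 14*h^5 - 54*h^4 + 326*h^3 - 115*h^2 - 479*h - 2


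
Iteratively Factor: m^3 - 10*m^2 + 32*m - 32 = (m - 2)*(m^2 - 8*m + 16) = (m - 4)*(m - 2)*(m - 4)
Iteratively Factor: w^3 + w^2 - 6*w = (w - 2)*(w^2 + 3*w) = w*(w - 2)*(w + 3)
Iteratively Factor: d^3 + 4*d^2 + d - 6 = (d + 3)*(d^2 + d - 2) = (d + 2)*(d + 3)*(d - 1)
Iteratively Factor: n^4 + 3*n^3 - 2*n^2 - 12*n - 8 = (n + 1)*(n^3 + 2*n^2 - 4*n - 8) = (n + 1)*(n + 2)*(n^2 - 4) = (n - 2)*(n + 1)*(n + 2)*(n + 2)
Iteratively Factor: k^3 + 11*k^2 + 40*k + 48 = (k + 4)*(k^2 + 7*k + 12) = (k + 4)^2*(k + 3)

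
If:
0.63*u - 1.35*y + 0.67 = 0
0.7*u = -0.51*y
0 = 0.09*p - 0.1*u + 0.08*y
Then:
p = -0.63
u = -0.27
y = 0.37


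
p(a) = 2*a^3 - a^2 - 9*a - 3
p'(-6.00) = 219.00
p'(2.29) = 17.88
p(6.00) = 339.00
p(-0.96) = 2.95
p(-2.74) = -26.99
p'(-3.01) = 51.38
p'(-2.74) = 41.53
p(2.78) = 7.22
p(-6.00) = -417.00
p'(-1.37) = 5.00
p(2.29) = -4.84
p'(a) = 6*a^2 - 2*a - 9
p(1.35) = -12.05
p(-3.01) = -39.51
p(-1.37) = 2.31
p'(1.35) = -0.76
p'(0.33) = -9.01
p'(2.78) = 31.81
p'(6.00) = 195.00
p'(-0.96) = -1.55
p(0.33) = -6.01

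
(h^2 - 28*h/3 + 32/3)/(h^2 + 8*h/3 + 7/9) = 3*(3*h^2 - 28*h + 32)/(9*h^2 + 24*h + 7)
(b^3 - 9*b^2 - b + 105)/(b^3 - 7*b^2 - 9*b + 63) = (b - 5)/(b - 3)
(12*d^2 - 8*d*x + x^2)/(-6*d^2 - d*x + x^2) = (-12*d^2 + 8*d*x - x^2)/(6*d^2 + d*x - x^2)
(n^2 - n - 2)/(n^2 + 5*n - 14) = (n + 1)/(n + 7)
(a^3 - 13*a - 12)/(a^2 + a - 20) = (a^2 + 4*a + 3)/(a + 5)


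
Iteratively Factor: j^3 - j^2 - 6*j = (j - 3)*(j^2 + 2*j) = (j - 3)*(j + 2)*(j)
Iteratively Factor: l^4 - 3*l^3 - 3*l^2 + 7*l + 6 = (l - 2)*(l^3 - l^2 - 5*l - 3) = (l - 3)*(l - 2)*(l^2 + 2*l + 1) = (l - 3)*(l - 2)*(l + 1)*(l + 1)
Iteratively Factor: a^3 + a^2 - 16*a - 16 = (a + 4)*(a^2 - 3*a - 4) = (a + 1)*(a + 4)*(a - 4)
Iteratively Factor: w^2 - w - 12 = (w + 3)*(w - 4)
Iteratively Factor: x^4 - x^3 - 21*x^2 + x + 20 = (x - 1)*(x^3 - 21*x - 20) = (x - 1)*(x + 4)*(x^2 - 4*x - 5) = (x - 5)*(x - 1)*(x + 4)*(x + 1)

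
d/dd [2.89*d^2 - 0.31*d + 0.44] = 5.78*d - 0.31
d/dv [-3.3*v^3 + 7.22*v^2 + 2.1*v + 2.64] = -9.9*v^2 + 14.44*v + 2.1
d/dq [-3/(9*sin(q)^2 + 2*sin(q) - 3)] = 6*(9*sin(q) + 1)*cos(q)/(9*sin(q)^2 + 2*sin(q) - 3)^2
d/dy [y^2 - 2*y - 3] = 2*y - 2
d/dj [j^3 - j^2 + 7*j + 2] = 3*j^2 - 2*j + 7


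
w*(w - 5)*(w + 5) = w^3 - 25*w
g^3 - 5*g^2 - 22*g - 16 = (g - 8)*(g + 1)*(g + 2)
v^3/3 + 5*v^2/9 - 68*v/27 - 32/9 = (v/3 + 1)*(v - 8/3)*(v + 4/3)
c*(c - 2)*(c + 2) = c^3 - 4*c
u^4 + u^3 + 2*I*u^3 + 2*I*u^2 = u^2*(u + 1)*(u + 2*I)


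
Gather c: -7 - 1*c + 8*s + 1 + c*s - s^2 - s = c*(s - 1) - s^2 + 7*s - 6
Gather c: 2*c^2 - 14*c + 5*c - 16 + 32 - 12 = 2*c^2 - 9*c + 4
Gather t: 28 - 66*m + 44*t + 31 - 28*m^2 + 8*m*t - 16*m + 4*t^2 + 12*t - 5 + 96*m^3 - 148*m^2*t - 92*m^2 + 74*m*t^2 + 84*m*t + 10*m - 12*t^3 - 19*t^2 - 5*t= 96*m^3 - 120*m^2 - 72*m - 12*t^3 + t^2*(74*m - 15) + t*(-148*m^2 + 92*m + 51) + 54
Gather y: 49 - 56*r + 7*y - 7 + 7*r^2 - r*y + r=7*r^2 - 55*r + y*(7 - r) + 42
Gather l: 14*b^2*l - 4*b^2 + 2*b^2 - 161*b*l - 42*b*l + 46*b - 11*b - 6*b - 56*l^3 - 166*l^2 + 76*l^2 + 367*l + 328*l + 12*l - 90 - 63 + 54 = -2*b^2 + 29*b - 56*l^3 - 90*l^2 + l*(14*b^2 - 203*b + 707) - 99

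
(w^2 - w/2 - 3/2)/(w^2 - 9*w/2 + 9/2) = (w + 1)/(w - 3)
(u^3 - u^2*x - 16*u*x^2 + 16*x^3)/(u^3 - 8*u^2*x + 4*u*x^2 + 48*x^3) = (-u^2 - 3*u*x + 4*x^2)/(-u^2 + 4*u*x + 12*x^2)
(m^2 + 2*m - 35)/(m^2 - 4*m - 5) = (m + 7)/(m + 1)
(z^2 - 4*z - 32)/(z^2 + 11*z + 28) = (z - 8)/(z + 7)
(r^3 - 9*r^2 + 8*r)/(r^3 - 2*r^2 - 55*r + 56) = r/(r + 7)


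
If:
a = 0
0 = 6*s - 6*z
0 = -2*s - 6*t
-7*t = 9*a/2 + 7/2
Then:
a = 0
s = 3/2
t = -1/2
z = 3/2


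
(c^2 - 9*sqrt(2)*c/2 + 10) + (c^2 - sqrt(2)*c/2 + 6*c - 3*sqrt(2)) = 2*c^2 - 5*sqrt(2)*c + 6*c - 3*sqrt(2) + 10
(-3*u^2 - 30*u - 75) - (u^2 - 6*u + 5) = -4*u^2 - 24*u - 80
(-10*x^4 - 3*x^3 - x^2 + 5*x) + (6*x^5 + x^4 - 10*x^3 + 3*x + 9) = 6*x^5 - 9*x^4 - 13*x^3 - x^2 + 8*x + 9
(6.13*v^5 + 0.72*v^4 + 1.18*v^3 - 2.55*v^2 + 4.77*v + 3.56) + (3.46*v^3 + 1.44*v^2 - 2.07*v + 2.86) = 6.13*v^5 + 0.72*v^4 + 4.64*v^3 - 1.11*v^2 + 2.7*v + 6.42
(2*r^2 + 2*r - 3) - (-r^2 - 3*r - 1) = 3*r^2 + 5*r - 2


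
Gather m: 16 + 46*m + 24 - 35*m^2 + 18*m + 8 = -35*m^2 + 64*m + 48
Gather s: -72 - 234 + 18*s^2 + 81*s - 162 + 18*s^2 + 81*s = 36*s^2 + 162*s - 468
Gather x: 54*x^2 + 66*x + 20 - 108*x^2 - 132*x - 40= -54*x^2 - 66*x - 20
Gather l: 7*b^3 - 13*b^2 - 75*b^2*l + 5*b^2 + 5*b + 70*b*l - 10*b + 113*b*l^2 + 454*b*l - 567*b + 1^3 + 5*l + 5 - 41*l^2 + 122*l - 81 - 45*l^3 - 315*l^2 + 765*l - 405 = 7*b^3 - 8*b^2 - 572*b - 45*l^3 + l^2*(113*b - 356) + l*(-75*b^2 + 524*b + 892) - 480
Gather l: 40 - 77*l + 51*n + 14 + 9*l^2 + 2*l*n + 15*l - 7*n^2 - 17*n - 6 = 9*l^2 + l*(2*n - 62) - 7*n^2 + 34*n + 48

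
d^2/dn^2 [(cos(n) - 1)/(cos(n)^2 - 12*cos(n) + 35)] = (-9*(1 - cos(2*n))^2*cos(n)/4 - 2*(1 - cos(2*n))^2 - 1621*cos(n)/2 - 219*cos(2*n) + 42*cos(3*n) + cos(5*n)/2 + 411)/((cos(n) - 7)^3*(cos(n) - 5)^3)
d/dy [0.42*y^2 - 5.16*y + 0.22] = 0.84*y - 5.16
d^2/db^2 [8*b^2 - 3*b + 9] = 16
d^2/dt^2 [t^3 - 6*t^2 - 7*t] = 6*t - 12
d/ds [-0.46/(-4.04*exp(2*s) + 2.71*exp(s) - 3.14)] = (1.2466 - 3.7168*exp(s))*exp(s)/(4.04*exp(2*s) - 2.71*exp(s) + 3.14)^2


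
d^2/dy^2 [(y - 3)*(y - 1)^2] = 6*y - 10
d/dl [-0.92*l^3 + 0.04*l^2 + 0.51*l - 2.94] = -2.76*l^2 + 0.08*l + 0.51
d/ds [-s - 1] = -1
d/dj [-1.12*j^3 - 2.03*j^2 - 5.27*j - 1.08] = -3.36*j^2 - 4.06*j - 5.27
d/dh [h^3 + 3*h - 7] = 3*h^2 + 3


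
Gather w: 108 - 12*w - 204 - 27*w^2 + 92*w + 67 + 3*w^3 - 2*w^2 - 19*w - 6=3*w^3 - 29*w^2 + 61*w - 35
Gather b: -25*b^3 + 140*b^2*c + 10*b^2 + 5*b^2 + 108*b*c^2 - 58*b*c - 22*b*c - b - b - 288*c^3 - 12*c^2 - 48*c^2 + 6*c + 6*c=-25*b^3 + b^2*(140*c + 15) + b*(108*c^2 - 80*c - 2) - 288*c^3 - 60*c^2 + 12*c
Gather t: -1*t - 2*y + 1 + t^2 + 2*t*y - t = t^2 + t*(2*y - 2) - 2*y + 1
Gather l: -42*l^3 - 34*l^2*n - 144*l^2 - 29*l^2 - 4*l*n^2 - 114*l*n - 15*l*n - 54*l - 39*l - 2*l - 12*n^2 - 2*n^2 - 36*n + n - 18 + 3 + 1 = -42*l^3 + l^2*(-34*n - 173) + l*(-4*n^2 - 129*n - 95) - 14*n^2 - 35*n - 14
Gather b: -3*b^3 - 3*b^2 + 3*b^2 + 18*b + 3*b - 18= -3*b^3 + 21*b - 18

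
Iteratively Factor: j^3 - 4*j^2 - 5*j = (j - 5)*(j^2 + j) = j*(j - 5)*(j + 1)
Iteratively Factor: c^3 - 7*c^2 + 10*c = (c - 2)*(c^2 - 5*c) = (c - 5)*(c - 2)*(c)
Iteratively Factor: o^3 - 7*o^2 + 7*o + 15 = (o + 1)*(o^2 - 8*o + 15) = (o - 3)*(o + 1)*(o - 5)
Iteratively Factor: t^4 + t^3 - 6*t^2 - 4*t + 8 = (t + 2)*(t^3 - t^2 - 4*t + 4) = (t + 2)^2*(t^2 - 3*t + 2) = (t - 1)*(t + 2)^2*(t - 2)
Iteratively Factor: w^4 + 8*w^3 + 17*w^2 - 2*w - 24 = (w + 4)*(w^3 + 4*w^2 + w - 6) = (w + 2)*(w + 4)*(w^2 + 2*w - 3) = (w + 2)*(w + 3)*(w + 4)*(w - 1)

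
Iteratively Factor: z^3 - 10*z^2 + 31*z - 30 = (z - 5)*(z^2 - 5*z + 6) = (z - 5)*(z - 3)*(z - 2)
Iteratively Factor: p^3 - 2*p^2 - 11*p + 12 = (p - 4)*(p^2 + 2*p - 3) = (p - 4)*(p + 3)*(p - 1)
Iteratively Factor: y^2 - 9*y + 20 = (y - 5)*(y - 4)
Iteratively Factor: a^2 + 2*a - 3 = (a - 1)*(a + 3)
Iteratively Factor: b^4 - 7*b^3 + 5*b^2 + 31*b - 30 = (b - 1)*(b^3 - 6*b^2 - b + 30) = (b - 3)*(b - 1)*(b^2 - 3*b - 10) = (b - 5)*(b - 3)*(b - 1)*(b + 2)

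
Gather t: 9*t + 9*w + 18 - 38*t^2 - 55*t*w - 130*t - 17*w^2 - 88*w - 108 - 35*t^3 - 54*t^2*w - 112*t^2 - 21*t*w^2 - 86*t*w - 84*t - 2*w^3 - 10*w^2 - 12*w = -35*t^3 + t^2*(-54*w - 150) + t*(-21*w^2 - 141*w - 205) - 2*w^3 - 27*w^2 - 91*w - 90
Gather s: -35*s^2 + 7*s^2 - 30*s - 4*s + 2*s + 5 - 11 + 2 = -28*s^2 - 32*s - 4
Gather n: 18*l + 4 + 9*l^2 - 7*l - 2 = 9*l^2 + 11*l + 2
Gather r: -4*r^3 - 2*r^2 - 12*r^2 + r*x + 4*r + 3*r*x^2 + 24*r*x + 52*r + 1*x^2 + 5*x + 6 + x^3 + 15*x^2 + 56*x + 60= -4*r^3 - 14*r^2 + r*(3*x^2 + 25*x + 56) + x^3 + 16*x^2 + 61*x + 66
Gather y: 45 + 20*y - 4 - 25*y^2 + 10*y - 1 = -25*y^2 + 30*y + 40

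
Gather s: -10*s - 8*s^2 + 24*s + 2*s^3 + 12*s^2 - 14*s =2*s^3 + 4*s^2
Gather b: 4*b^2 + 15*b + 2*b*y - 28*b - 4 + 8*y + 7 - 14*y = 4*b^2 + b*(2*y - 13) - 6*y + 3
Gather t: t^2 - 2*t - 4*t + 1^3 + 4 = t^2 - 6*t + 5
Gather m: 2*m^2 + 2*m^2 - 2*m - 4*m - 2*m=4*m^2 - 8*m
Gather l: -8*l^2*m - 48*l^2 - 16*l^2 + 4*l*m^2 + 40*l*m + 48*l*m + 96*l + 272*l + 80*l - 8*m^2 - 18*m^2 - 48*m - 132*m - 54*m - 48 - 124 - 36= l^2*(-8*m - 64) + l*(4*m^2 + 88*m + 448) - 26*m^2 - 234*m - 208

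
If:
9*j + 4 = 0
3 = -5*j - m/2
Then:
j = -4/9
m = -14/9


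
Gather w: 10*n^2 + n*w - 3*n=10*n^2 + n*w - 3*n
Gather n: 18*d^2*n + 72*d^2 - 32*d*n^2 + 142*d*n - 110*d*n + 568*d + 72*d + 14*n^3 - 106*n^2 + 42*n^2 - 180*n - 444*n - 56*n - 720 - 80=72*d^2 + 640*d + 14*n^3 + n^2*(-32*d - 64) + n*(18*d^2 + 32*d - 680) - 800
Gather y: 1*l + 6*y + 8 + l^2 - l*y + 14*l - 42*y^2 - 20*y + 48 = l^2 + 15*l - 42*y^2 + y*(-l - 14) + 56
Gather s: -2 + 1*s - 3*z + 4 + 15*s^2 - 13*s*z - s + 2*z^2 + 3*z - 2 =15*s^2 - 13*s*z + 2*z^2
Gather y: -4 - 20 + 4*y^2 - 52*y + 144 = 4*y^2 - 52*y + 120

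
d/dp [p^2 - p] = 2*p - 1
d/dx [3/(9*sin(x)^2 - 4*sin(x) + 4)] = 6*(2 - 9*sin(x))*cos(x)/(9*sin(x)^2 - 4*sin(x) + 4)^2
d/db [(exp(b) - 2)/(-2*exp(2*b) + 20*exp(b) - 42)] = (2*(exp(b) - 5)*(exp(b) - 2) - exp(2*b) + 10*exp(b) - 21)*exp(b)/(2*(exp(2*b) - 10*exp(b) + 21)^2)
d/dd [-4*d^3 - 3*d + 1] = -12*d^2 - 3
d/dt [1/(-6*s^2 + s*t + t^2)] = (-s - 2*t)/(-6*s^2 + s*t + t^2)^2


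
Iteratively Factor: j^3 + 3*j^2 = (j)*(j^2 + 3*j) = j*(j + 3)*(j)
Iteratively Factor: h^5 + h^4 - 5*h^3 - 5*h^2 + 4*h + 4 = (h + 2)*(h^4 - h^3 - 3*h^2 + h + 2) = (h - 1)*(h + 2)*(h^3 - 3*h - 2) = (h - 1)*(h + 1)*(h + 2)*(h^2 - h - 2) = (h - 1)*(h + 1)^2*(h + 2)*(h - 2)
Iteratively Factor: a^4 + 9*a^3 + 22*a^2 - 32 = (a + 4)*(a^3 + 5*a^2 + 2*a - 8) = (a + 2)*(a + 4)*(a^2 + 3*a - 4) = (a + 2)*(a + 4)^2*(a - 1)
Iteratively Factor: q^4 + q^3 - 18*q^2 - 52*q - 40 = (q + 2)*(q^3 - q^2 - 16*q - 20) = (q + 2)^2*(q^2 - 3*q - 10) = (q + 2)^3*(q - 5)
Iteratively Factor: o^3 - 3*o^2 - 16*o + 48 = (o - 3)*(o^2 - 16) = (o - 3)*(o + 4)*(o - 4)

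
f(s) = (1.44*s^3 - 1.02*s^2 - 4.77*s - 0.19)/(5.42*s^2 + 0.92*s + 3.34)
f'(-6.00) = 0.29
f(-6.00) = -1.66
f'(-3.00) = 0.37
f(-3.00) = -0.69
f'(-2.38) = 0.43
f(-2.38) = -0.44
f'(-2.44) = 0.42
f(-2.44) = -0.47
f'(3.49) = 0.33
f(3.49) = 0.44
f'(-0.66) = 0.20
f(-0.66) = 0.41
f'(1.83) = 0.39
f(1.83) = -0.15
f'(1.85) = 0.39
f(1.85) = -0.14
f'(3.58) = 0.32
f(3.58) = 0.47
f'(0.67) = 0.03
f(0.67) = -0.53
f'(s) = (-10.84*s - 0.92)*(1.44*s^3 - 1.02*s^2 - 4.77*s - 0.19)/(5.42*s^2 + 0.92*s + 3.34)^2 + (4.32*s^2 - 2.04*s - 4.77)/(5.42*s^2 + 0.92*s + 3.34) = (7.8048*s^4 + 2.6496*s^3 + 39.3438*s^2 - 4.754*s - 15.757)/(29.3764*s^4 + 9.9728*s^3 + 37.052*s^2 + 6.1456*s + 11.1556)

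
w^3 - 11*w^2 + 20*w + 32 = (w - 8)*(w - 4)*(w + 1)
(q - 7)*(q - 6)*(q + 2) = q^3 - 11*q^2 + 16*q + 84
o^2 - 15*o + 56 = (o - 8)*(o - 7)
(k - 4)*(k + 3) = k^2 - k - 12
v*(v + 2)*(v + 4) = v^3 + 6*v^2 + 8*v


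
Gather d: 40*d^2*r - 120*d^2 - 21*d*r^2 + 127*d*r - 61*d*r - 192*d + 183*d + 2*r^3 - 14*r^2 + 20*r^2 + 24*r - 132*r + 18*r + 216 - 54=d^2*(40*r - 120) + d*(-21*r^2 + 66*r - 9) + 2*r^3 + 6*r^2 - 90*r + 162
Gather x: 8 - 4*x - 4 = 4 - 4*x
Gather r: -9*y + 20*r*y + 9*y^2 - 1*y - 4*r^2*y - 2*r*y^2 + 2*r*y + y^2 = -4*r^2*y + r*(-2*y^2 + 22*y) + 10*y^2 - 10*y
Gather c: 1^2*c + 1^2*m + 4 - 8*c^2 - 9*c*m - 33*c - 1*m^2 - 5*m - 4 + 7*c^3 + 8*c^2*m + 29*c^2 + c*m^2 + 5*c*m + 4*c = 7*c^3 + c^2*(8*m + 21) + c*(m^2 - 4*m - 28) - m^2 - 4*m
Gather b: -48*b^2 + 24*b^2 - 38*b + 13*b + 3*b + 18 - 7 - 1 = -24*b^2 - 22*b + 10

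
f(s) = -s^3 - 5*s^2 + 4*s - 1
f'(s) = -3*s^2 - 10*s + 4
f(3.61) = -98.77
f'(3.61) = -71.20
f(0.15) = -0.52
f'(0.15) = 2.43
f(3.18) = -71.00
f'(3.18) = -58.14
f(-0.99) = -8.89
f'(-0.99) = 10.96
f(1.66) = -12.71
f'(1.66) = -20.87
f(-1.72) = -17.58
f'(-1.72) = 12.32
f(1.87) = -17.54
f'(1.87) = -25.19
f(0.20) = -0.41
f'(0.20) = 1.88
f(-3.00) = -31.00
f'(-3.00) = 7.00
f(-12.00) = 959.00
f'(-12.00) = -308.00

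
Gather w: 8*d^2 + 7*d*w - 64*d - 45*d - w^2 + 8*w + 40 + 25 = 8*d^2 - 109*d - w^2 + w*(7*d + 8) + 65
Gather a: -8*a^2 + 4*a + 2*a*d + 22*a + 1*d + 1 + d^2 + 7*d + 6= -8*a^2 + a*(2*d + 26) + d^2 + 8*d + 7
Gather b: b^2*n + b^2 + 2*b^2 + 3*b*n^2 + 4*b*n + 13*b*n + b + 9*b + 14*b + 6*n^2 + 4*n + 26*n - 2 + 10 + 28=b^2*(n + 3) + b*(3*n^2 + 17*n + 24) + 6*n^2 + 30*n + 36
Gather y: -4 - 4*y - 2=-4*y - 6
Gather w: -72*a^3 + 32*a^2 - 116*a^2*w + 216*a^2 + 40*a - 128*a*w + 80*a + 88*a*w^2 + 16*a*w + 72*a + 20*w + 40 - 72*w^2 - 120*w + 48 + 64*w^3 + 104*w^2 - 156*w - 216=-72*a^3 + 248*a^2 + 192*a + 64*w^3 + w^2*(88*a + 32) + w*(-116*a^2 - 112*a - 256) - 128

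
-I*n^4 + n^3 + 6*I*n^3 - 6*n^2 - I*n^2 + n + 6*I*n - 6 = (n - 6)*(n - I)*(n + I)*(-I*n + 1)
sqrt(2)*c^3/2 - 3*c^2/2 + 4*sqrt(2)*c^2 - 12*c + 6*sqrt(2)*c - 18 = (c + 6)*(c - 3*sqrt(2)/2)*(sqrt(2)*c/2 + sqrt(2))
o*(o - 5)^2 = o^3 - 10*o^2 + 25*o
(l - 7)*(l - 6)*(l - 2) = l^3 - 15*l^2 + 68*l - 84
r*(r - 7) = r^2 - 7*r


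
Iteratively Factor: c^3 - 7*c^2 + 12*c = (c)*(c^2 - 7*c + 12) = c*(c - 3)*(c - 4)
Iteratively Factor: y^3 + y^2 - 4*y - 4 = (y + 2)*(y^2 - y - 2) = (y + 1)*(y + 2)*(y - 2)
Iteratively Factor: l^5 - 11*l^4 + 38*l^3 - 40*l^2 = (l - 5)*(l^4 - 6*l^3 + 8*l^2) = (l - 5)*(l - 2)*(l^3 - 4*l^2) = l*(l - 5)*(l - 2)*(l^2 - 4*l) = l*(l - 5)*(l - 4)*(l - 2)*(l)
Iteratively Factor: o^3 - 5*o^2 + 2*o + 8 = (o + 1)*(o^2 - 6*o + 8) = (o - 2)*(o + 1)*(o - 4)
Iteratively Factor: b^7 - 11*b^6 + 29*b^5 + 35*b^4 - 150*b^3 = (b - 5)*(b^6 - 6*b^5 - b^4 + 30*b^3) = b*(b - 5)*(b^5 - 6*b^4 - b^3 + 30*b^2) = b^2*(b - 5)*(b^4 - 6*b^3 - b^2 + 30*b) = b^2*(b - 5)^2*(b^3 - b^2 - 6*b) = b^2*(b - 5)^2*(b + 2)*(b^2 - 3*b) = b^2*(b - 5)^2*(b - 3)*(b + 2)*(b)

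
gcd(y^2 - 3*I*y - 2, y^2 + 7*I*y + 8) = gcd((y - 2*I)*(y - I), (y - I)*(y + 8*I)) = y - I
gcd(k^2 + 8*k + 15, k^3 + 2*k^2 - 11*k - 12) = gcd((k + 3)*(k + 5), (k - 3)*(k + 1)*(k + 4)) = 1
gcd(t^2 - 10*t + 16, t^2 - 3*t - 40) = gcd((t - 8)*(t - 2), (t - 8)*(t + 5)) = t - 8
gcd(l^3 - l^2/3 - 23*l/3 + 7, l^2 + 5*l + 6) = l + 3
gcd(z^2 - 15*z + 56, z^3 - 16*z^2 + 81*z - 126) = z - 7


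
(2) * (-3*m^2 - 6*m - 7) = -6*m^2 - 12*m - 14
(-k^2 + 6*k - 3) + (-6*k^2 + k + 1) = -7*k^2 + 7*k - 2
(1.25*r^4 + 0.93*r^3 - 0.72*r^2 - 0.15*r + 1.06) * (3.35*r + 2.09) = 4.1875*r^5 + 5.728*r^4 - 0.4683*r^3 - 2.0073*r^2 + 3.2375*r + 2.2154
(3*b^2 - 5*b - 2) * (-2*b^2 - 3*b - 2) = -6*b^4 + b^3 + 13*b^2 + 16*b + 4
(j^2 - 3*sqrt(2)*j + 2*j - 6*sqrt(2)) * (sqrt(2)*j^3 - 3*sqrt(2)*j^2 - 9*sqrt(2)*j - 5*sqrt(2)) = sqrt(2)*j^5 - 6*j^4 - sqrt(2)*j^4 - 15*sqrt(2)*j^3 + 6*j^3 - 23*sqrt(2)*j^2 + 90*j^2 - 10*sqrt(2)*j + 138*j + 60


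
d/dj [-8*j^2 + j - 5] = 1 - 16*j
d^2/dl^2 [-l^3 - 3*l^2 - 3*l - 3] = -6*l - 6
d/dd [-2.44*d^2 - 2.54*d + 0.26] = -4.88*d - 2.54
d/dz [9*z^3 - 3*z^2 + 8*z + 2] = 27*z^2 - 6*z + 8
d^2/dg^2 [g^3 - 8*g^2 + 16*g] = 6*g - 16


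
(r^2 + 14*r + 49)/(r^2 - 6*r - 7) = (r^2 + 14*r + 49)/(r^2 - 6*r - 7)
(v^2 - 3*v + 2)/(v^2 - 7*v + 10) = (v - 1)/(v - 5)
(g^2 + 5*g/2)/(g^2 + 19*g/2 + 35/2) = g/(g + 7)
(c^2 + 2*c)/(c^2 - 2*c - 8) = c/(c - 4)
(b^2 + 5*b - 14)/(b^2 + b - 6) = (b + 7)/(b + 3)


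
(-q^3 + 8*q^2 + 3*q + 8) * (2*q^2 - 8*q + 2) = -2*q^5 + 24*q^4 - 60*q^3 + 8*q^2 - 58*q + 16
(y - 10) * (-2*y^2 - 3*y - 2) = -2*y^3 + 17*y^2 + 28*y + 20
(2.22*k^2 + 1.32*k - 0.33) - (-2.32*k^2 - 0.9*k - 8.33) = 4.54*k^2 + 2.22*k + 8.0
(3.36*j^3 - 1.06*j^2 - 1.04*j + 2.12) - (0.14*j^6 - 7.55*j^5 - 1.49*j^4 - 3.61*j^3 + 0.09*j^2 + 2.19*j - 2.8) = -0.14*j^6 + 7.55*j^5 + 1.49*j^4 + 6.97*j^3 - 1.15*j^2 - 3.23*j + 4.92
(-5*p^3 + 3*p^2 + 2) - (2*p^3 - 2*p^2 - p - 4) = -7*p^3 + 5*p^2 + p + 6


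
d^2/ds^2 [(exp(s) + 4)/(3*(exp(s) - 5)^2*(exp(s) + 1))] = (4*exp(4*s) + 49*exp(3*s) + 15*exp(2*s) + 151*exp(s) - 35)*exp(s)/(3*(exp(7*s) - 17*exp(6*s) + 93*exp(5*s) - 109*exp(4*s) - 445*exp(3*s) + 525*exp(2*s) + 1375*exp(s) + 625))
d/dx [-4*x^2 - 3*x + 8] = -8*x - 3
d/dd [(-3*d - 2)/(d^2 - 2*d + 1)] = (3*d + 7)/(d^3 - 3*d^2 + 3*d - 1)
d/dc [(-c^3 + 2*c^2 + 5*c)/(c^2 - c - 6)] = (-c^4 + 2*c^3 + 11*c^2 - 24*c - 30)/(c^4 - 2*c^3 - 11*c^2 + 12*c + 36)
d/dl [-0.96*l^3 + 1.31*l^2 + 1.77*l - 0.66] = -2.88*l^2 + 2.62*l + 1.77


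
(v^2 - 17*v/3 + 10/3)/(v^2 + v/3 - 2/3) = (v - 5)/(v + 1)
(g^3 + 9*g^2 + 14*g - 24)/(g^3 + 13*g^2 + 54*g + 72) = (g - 1)/(g + 3)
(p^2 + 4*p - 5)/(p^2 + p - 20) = (p - 1)/(p - 4)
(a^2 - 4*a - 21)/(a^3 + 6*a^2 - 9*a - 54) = (a - 7)/(a^2 + 3*a - 18)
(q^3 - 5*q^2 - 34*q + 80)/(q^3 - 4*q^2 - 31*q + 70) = (q - 8)/(q - 7)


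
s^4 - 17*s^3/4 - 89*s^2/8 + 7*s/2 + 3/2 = (s - 6)*(s - 1/2)*(s + 1/4)*(s + 2)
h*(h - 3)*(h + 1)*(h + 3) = h^4 + h^3 - 9*h^2 - 9*h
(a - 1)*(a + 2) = a^2 + a - 2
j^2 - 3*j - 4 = (j - 4)*(j + 1)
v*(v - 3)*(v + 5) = v^3 + 2*v^2 - 15*v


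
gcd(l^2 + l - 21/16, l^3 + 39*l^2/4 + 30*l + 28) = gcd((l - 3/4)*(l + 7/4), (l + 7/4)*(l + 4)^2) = l + 7/4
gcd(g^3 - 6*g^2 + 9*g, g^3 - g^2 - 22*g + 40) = 1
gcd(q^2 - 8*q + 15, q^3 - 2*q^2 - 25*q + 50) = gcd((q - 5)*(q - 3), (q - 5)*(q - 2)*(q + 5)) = q - 5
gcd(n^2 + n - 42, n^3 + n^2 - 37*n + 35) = n + 7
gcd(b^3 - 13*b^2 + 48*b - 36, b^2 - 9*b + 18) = b - 6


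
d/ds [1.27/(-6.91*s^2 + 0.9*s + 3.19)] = (17.5514*s - 1.143)/(-6.91*s^2 + 0.9*s + 3.19)^2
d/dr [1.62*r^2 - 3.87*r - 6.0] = 3.24*r - 3.87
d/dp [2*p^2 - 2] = 4*p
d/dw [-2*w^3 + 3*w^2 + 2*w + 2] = -6*w^2 + 6*w + 2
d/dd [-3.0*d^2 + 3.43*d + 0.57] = 3.43 - 6.0*d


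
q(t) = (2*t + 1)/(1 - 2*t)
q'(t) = 2/(1 - 2*t) + 2*(2*t + 1)/(1 - 2*t)^2 = 4/(2*t - 1)^2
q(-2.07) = -0.61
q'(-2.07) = 0.15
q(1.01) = -2.96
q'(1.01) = 3.84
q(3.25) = -1.36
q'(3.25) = 0.13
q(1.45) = -2.05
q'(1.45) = 1.11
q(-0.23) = 0.37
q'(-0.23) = 1.88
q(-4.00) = -0.78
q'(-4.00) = 0.05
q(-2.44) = -0.66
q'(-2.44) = 0.12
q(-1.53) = -0.51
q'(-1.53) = 0.24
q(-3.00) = -0.71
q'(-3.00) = 0.08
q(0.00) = 1.00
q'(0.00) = 4.00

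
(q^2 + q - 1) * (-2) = -2*q^2 - 2*q + 2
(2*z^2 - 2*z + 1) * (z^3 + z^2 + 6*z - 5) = 2*z^5 + 11*z^3 - 21*z^2 + 16*z - 5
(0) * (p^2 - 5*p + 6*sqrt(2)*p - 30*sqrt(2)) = 0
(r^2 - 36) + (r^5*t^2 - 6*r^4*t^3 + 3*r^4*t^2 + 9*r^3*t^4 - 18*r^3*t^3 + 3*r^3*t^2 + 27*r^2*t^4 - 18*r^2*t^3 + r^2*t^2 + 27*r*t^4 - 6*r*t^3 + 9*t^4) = r^5*t^2 - 6*r^4*t^3 + 3*r^4*t^2 + 9*r^3*t^4 - 18*r^3*t^3 + 3*r^3*t^2 + 27*r^2*t^4 - 18*r^2*t^3 + r^2*t^2 + r^2 + 27*r*t^4 - 6*r*t^3 + 9*t^4 - 36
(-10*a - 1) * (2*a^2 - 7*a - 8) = -20*a^3 + 68*a^2 + 87*a + 8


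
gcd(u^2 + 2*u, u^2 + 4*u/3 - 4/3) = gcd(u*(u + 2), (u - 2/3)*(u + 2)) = u + 2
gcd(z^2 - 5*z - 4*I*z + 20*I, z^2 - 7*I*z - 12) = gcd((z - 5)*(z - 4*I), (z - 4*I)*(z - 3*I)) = z - 4*I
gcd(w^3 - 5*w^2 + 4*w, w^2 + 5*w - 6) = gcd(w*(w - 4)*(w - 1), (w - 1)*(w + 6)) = w - 1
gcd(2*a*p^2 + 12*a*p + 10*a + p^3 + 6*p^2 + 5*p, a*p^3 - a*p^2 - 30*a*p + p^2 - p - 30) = p + 5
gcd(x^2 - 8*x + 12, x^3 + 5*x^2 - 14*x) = x - 2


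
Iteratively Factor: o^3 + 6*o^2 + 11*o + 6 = (o + 3)*(o^2 + 3*o + 2) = (o + 2)*(o + 3)*(o + 1)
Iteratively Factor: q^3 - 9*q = (q - 3)*(q^2 + 3*q) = (q - 3)*(q + 3)*(q)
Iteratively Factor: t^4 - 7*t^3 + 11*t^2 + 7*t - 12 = (t + 1)*(t^3 - 8*t^2 + 19*t - 12) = (t - 4)*(t + 1)*(t^2 - 4*t + 3) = (t - 4)*(t - 1)*(t + 1)*(t - 3)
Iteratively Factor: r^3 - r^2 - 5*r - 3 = (r + 1)*(r^2 - 2*r - 3) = (r + 1)^2*(r - 3)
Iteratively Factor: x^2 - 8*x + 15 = (x - 3)*(x - 5)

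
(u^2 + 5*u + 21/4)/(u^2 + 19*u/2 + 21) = (u + 3/2)/(u + 6)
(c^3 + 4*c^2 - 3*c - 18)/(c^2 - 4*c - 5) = (-c^3 - 4*c^2 + 3*c + 18)/(-c^2 + 4*c + 5)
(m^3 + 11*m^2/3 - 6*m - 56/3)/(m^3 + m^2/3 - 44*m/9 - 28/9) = 3*(m + 4)/(3*m + 2)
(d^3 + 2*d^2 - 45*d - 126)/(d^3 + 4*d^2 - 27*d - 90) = (d - 7)/(d - 5)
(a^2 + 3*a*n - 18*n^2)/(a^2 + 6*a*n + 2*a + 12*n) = (a - 3*n)/(a + 2)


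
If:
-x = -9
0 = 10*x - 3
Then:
No Solution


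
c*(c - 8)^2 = c^3 - 16*c^2 + 64*c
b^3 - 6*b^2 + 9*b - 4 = (b - 4)*(b - 1)^2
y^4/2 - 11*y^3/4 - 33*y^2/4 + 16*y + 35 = (y/2 + 1)*(y - 7)*(y - 5/2)*(y + 2)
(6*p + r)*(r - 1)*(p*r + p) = 6*p^2*r^2 - 6*p^2 + p*r^3 - p*r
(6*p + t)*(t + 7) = 6*p*t + 42*p + t^2 + 7*t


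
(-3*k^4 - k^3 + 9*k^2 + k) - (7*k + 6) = -3*k^4 - k^3 + 9*k^2 - 6*k - 6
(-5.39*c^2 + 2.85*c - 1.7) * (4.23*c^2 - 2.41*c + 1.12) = -22.7997*c^4 + 25.0454*c^3 - 20.0963*c^2 + 7.289*c - 1.904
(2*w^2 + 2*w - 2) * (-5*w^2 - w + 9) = -10*w^4 - 12*w^3 + 26*w^2 + 20*w - 18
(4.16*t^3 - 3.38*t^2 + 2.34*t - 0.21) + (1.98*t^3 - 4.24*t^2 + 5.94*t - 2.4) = 6.14*t^3 - 7.62*t^2 + 8.28*t - 2.61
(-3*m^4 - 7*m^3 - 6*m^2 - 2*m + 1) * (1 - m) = 3*m^5 + 4*m^4 - m^3 - 4*m^2 - 3*m + 1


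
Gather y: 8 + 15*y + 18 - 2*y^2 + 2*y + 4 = -2*y^2 + 17*y + 30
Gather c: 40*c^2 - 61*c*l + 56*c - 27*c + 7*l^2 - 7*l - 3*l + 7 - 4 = 40*c^2 + c*(29 - 61*l) + 7*l^2 - 10*l + 3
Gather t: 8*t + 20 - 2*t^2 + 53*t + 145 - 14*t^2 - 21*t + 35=-16*t^2 + 40*t + 200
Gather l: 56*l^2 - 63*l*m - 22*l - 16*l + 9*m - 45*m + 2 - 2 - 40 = 56*l^2 + l*(-63*m - 38) - 36*m - 40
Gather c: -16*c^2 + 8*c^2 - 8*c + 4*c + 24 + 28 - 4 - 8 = -8*c^2 - 4*c + 40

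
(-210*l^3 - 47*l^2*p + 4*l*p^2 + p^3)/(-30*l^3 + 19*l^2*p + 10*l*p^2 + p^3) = (-7*l + p)/(-l + p)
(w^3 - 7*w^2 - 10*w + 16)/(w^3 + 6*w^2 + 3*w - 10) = (w - 8)/(w + 5)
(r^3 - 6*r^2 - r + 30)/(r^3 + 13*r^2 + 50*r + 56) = (r^2 - 8*r + 15)/(r^2 + 11*r + 28)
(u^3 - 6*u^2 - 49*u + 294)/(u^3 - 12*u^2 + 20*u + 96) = (u^2 - 49)/(u^2 - 6*u - 16)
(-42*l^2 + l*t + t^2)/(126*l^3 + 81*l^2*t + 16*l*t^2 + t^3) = (-6*l + t)/(18*l^2 + 9*l*t + t^2)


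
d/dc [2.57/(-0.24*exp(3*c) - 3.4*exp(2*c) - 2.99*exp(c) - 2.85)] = (1.8504*exp(2*c) + 17.476*exp(c) + 7.6843)*exp(c)/(0.24*exp(3*c) + 3.4*exp(2*c) + 2.99*exp(c) + 2.85)^2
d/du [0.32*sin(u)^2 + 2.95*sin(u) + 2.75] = (0.64*sin(u) + 2.95)*cos(u)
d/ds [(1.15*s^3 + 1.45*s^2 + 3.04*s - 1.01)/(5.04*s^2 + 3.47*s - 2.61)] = (5.796*s^4 + 7.981*s^3 - 19.2946*s^2 + 2.6118*s - 4.4297)/(25.4016*s^4 + 34.9776*s^3 - 14.2679*s^2 - 18.1134*s + 6.8121)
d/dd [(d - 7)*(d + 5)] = 2*d - 2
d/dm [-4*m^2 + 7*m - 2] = 7 - 8*m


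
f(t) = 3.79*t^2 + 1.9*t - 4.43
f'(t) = 7.58*t + 1.9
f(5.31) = 112.52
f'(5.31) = 42.15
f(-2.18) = 9.44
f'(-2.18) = -14.62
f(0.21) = -3.86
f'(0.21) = 3.49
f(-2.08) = 8.02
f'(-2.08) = -13.87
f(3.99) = 63.49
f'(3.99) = 32.14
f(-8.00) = 222.93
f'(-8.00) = -58.74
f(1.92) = 13.19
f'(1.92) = 16.45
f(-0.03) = -4.48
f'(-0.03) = 1.67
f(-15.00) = 819.82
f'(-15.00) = -111.80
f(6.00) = 143.41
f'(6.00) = 47.38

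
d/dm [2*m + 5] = 2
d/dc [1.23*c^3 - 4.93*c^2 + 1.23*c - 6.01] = 3.69*c^2 - 9.86*c + 1.23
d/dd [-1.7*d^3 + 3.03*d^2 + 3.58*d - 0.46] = -5.1*d^2 + 6.06*d + 3.58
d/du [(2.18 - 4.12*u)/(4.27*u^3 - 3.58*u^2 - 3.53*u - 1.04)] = (35.1848*u^3 - 42.6754*u^2 + 15.6088*u + 11.9802)/(18.2329*u^6 - 30.5732*u^5 - 17.3298*u^4 + 16.3932*u^3 + 19.9073*u^2 + 7.3424*u + 1.0816)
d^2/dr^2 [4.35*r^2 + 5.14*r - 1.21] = 8.70000000000000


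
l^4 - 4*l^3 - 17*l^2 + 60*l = l*(l - 5)*(l - 3)*(l + 4)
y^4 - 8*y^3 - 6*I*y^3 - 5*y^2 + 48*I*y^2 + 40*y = y*(y - 8)*(y - 5*I)*(y - I)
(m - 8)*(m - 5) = m^2 - 13*m + 40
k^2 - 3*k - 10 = (k - 5)*(k + 2)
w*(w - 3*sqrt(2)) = w^2 - 3*sqrt(2)*w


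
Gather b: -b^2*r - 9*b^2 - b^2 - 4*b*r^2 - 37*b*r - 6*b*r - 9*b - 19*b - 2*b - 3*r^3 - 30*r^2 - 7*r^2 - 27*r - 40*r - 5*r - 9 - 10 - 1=b^2*(-r - 10) + b*(-4*r^2 - 43*r - 30) - 3*r^3 - 37*r^2 - 72*r - 20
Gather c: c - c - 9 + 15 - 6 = 0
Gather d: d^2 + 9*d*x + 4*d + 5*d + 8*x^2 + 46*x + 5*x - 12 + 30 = d^2 + d*(9*x + 9) + 8*x^2 + 51*x + 18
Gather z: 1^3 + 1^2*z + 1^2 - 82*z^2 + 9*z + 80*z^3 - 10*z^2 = 80*z^3 - 92*z^2 + 10*z + 2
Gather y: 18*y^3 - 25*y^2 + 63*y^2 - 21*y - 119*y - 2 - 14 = 18*y^3 + 38*y^2 - 140*y - 16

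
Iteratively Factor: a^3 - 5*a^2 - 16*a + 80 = (a - 4)*(a^2 - a - 20) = (a - 4)*(a + 4)*(a - 5)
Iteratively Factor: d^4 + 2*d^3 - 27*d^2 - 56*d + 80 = (d + 4)*(d^3 - 2*d^2 - 19*d + 20) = (d - 5)*(d + 4)*(d^2 + 3*d - 4) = (d - 5)*(d + 4)^2*(d - 1)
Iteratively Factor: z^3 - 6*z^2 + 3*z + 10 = (z + 1)*(z^2 - 7*z + 10) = (z - 5)*(z + 1)*(z - 2)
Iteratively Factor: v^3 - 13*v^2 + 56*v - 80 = (v - 5)*(v^2 - 8*v + 16) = (v - 5)*(v - 4)*(v - 4)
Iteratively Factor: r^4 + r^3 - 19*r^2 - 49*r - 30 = (r - 5)*(r^3 + 6*r^2 + 11*r + 6) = (r - 5)*(r + 2)*(r^2 + 4*r + 3) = (r - 5)*(r + 2)*(r + 3)*(r + 1)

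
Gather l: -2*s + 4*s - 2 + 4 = 2*s + 2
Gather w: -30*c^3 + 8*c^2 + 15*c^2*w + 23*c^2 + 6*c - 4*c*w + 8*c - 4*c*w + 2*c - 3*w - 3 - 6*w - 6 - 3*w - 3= -30*c^3 + 31*c^2 + 16*c + w*(15*c^2 - 8*c - 12) - 12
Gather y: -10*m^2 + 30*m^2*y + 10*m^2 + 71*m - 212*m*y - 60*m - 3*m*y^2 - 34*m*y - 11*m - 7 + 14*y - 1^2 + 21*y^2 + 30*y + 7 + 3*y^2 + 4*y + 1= y^2*(24 - 3*m) + y*(30*m^2 - 246*m + 48)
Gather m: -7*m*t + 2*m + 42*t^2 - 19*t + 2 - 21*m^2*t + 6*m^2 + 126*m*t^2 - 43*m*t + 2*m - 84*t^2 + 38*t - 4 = m^2*(6 - 21*t) + m*(126*t^2 - 50*t + 4) - 42*t^2 + 19*t - 2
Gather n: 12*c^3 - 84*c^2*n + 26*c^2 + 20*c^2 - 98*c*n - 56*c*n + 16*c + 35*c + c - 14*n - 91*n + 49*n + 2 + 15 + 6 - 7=12*c^3 + 46*c^2 + 52*c + n*(-84*c^2 - 154*c - 56) + 16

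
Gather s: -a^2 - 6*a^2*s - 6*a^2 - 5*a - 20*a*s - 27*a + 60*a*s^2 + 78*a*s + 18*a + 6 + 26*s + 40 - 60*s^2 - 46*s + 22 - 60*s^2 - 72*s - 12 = -7*a^2 - 14*a + s^2*(60*a - 120) + s*(-6*a^2 + 58*a - 92) + 56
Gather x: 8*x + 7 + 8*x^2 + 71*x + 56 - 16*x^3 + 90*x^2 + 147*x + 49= -16*x^3 + 98*x^2 + 226*x + 112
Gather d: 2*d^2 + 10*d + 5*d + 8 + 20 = 2*d^2 + 15*d + 28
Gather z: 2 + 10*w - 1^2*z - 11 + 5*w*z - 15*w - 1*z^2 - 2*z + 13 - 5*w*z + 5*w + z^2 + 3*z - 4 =0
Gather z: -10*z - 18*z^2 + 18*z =-18*z^2 + 8*z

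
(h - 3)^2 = h^2 - 6*h + 9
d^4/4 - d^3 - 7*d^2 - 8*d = d*(d/4 + 1/2)*(d - 8)*(d + 2)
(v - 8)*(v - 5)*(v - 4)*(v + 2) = v^4 - 15*v^3 + 58*v^2 + 24*v - 320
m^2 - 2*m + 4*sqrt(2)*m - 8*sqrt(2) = (m - 2)*(m + 4*sqrt(2))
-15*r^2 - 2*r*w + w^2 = (-5*r + w)*(3*r + w)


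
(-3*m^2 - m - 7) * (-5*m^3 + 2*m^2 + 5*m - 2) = 15*m^5 - m^4 + 18*m^3 - 13*m^2 - 33*m + 14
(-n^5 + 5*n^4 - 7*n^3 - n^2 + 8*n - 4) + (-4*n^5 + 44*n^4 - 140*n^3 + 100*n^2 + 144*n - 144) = -5*n^5 + 49*n^4 - 147*n^3 + 99*n^2 + 152*n - 148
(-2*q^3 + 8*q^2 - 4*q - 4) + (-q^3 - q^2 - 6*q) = -3*q^3 + 7*q^2 - 10*q - 4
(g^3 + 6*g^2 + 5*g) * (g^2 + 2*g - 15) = g^5 + 8*g^4 + 2*g^3 - 80*g^2 - 75*g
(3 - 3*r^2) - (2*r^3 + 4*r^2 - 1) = -2*r^3 - 7*r^2 + 4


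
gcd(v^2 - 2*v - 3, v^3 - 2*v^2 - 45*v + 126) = v - 3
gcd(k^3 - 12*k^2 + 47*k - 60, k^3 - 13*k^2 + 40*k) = k - 5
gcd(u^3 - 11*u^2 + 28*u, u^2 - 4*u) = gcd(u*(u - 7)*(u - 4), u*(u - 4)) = u^2 - 4*u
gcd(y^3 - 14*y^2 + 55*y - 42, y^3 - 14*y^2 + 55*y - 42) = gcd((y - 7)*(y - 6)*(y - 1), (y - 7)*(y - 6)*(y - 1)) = y^3 - 14*y^2 + 55*y - 42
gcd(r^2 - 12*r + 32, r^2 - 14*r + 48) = r - 8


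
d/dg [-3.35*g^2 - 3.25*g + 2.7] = -6.7*g - 3.25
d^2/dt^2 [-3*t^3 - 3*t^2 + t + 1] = -18*t - 6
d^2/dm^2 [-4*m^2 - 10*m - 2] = -8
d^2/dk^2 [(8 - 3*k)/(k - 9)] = -38/(k - 9)^3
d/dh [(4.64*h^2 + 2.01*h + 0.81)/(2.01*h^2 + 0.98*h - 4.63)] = (0.507099999999999*h^2 - 46.2226*h - 10.1001)/(4.0401*h^4 + 3.9396*h^3 - 17.6522*h^2 - 9.0748*h + 21.4369)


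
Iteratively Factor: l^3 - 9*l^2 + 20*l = (l)*(l^2 - 9*l + 20) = l*(l - 5)*(l - 4)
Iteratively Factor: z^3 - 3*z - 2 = (z + 1)*(z^2 - z - 2) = (z - 2)*(z + 1)*(z + 1)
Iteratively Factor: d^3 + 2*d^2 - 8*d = (d - 2)*(d^2 + 4*d) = (d - 2)*(d + 4)*(d)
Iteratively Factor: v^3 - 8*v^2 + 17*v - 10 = (v - 1)*(v^2 - 7*v + 10) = (v - 2)*(v - 1)*(v - 5)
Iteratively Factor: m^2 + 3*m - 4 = (m + 4)*(m - 1)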